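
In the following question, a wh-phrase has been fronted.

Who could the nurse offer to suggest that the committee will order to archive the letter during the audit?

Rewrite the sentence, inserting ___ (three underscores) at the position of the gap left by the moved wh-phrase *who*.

Before movement: The nurse could offer to suggest that the committee will order who to archive the letter during the audit.
The filler 'who' is interpreted as the direct object of 'order'. The gap is right after 'order'.

Who could the nurse offer to suggest that the committee will order ___ to archive the letter during the audit?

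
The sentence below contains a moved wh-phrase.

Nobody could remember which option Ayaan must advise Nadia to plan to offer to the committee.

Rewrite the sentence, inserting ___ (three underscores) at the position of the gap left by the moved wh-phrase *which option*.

Nobody could remember which option Ayaan must advise Nadia to plan to offer ___ to the committee.

Underlying clause: Ayaan must advise Nadia to plan to offer which option to the committee.
'which option' functions as the direct object of 'offer'. The gap is right after 'offer'.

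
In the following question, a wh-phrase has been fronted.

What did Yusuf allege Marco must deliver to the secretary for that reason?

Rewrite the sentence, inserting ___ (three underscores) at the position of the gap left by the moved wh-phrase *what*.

What did Yusuf allege Marco must deliver ___ to the secretary for that reason?

Pre-movement form: Yusuf did allege Marco must deliver what to the secretary for that reason.
'what' functions as the direct object of 'deliver'. The gap is right after 'deliver'.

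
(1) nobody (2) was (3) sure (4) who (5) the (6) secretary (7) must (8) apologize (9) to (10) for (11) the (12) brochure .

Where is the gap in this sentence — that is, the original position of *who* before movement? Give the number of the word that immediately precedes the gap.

9

Pre-movement form: The secretary must apologize to who for the brochure.
The filler 'who' is interpreted as the object of the preposition 'to'. It moves to the left edge, and the trace sits right after 'to':
Nobody was sure who the secretary must apologize to ___ for the brochure.
'to' is word 9.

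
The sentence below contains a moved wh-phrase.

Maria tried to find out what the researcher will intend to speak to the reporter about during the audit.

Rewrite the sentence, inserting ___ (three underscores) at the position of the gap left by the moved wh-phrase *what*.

Underlying clause: The researcher will intend to speak to the reporter about what during the audit.
'what' is the object of the preposition 'about'. The gap is right after 'about'.

Maria tried to find out what the researcher will intend to speak to the reporter about ___ during the audit.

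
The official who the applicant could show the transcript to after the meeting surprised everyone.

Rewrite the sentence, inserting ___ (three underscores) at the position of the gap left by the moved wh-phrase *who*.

'who' is the object of the preposition 'to' (recipient of 'show'). The gap is right after 'to'.

The official who the applicant could show the transcript to ___ after the meeting surprised everyone.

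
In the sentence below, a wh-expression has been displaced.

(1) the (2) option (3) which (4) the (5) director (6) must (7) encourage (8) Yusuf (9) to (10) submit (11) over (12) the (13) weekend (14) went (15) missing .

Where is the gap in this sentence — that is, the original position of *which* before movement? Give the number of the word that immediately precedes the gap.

10

'which' is the direct object of 'submit'. It moves to the left edge, and the trace sits right after 'submit':
The option which the director must encourage Yusuf to submit ___ over the weekend went missing.
'submit' is word 10.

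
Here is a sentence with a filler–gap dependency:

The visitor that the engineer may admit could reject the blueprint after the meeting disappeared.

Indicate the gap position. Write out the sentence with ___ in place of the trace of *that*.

'that' is the subject of the clause embedded under 'admit'. The gap is right after 'admit'.

The visitor that the engineer may admit ___ could reject the blueprint after the meeting disappeared.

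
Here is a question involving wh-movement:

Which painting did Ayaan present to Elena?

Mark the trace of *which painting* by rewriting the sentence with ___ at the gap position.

Which painting did Ayaan present ___ to Elena?

In situ: Ayaan did present which painting to Elena.
'which painting' is the direct object of 'present'. The gap is right after 'present'.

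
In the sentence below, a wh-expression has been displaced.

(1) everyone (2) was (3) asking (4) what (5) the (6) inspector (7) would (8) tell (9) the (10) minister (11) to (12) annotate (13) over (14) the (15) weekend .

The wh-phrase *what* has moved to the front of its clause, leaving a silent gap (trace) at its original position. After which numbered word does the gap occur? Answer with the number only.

Before movement: The inspector would tell the minister to annotate what over the weekend.
'what' functions as the direct object of 'annotate'. Wh-movement fronts it, leaving a gap right after 'annotate':
Everyone was asking what the inspector would tell the minister to annotate ___ over the weekend.
'annotate' is word 12.

12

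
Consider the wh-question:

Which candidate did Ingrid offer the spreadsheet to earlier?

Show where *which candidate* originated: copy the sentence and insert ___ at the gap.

Which candidate did Ingrid offer the spreadsheet to ___ earlier?

Pre-movement form: Ingrid did offer the spreadsheet to which candidate earlier.
The filler 'which candidate' is interpreted as the object of the preposition 'to' (recipient of 'offer'). The gap is right after 'to'.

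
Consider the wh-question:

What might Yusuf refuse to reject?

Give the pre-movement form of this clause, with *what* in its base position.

Yusuf might refuse to reject what.

The filler 'what' is interpreted as the direct object of 'reject'. Fronting leaves a gap immediately after 'reject':
What might Yusuf refuse to reject ___?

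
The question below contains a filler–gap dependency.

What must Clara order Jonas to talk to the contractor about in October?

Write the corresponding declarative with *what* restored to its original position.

Clara must order Jonas to talk to the contractor about what in October.

'what' functions as the object of the preposition 'about'. Wh-movement fronts it, leaving a gap right after 'about':
What must Clara order Jonas to talk to the contractor about ___ in October?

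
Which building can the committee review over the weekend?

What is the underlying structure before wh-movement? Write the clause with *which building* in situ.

The committee can review which building over the weekend.

'which building' functions as the direct object of 'review'. Fronting leaves a gap immediately after 'review':
Which building can the committee review ___ over the weekend?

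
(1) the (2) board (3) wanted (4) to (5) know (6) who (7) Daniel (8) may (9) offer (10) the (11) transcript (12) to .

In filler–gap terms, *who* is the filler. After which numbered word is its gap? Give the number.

In situ: Daniel may offer the transcript to who.
'who' is the object of the preposition 'to' (recipient of 'offer'). Wh-movement fronts it, leaving a gap right after 'to':
The board wanted to know who Daniel may offer the transcript to ___.
'to' is word 12.

12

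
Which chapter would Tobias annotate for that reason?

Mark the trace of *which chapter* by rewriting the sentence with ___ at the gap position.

In situ: Tobias would annotate which chapter for that reason.
'which chapter' is the direct object of 'annotate'. The gap is right after 'annotate'.

Which chapter would Tobias annotate ___ for that reason?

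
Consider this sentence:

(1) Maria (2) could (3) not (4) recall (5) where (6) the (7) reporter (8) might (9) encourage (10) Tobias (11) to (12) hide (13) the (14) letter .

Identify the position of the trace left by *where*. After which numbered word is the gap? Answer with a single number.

14

Pre-movement form: The reporter might encourage Tobias to hide the letter where.
The filler 'where' is interpreted as the locative complement of 'hide'. Fronting leaves a gap immediately after 'letter':
Maria could not recall where the reporter might encourage Tobias to hide the letter ___.
'letter' is word 14.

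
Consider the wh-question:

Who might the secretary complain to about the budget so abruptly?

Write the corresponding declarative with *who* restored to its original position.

'who' is the object of the preposition 'to'. Fronting leaves a gap immediately after 'to':
Who might the secretary complain to ___ about the budget so abruptly?

The secretary might complain to who about the budget so abruptly.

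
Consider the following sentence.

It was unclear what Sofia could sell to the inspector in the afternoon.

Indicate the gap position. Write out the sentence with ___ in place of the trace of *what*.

Pre-movement form: Sofia could sell what to the inspector in the afternoon.
'what' is the direct object of 'sell'. The gap is right after 'sell'.

It was unclear what Sofia could sell ___ to the inspector in the afternoon.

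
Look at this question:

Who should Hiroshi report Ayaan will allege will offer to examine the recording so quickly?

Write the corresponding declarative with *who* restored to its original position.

'who' is the subject of the clause embedded under 'allege'. Wh-movement fronts it, leaving a gap right after 'allege':
Who should Hiroshi report Ayaan will allege ___ will offer to examine the recording so quickly?

Hiroshi should report Ayaan will allege who will offer to examine the recording so quickly.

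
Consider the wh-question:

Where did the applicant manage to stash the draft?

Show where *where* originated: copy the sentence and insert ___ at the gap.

Where did the applicant manage to stash the draft ___?

Underlying clause: The applicant did manage to stash the draft where.
'where' functions as the locative complement of 'stash'. The gap is right after 'draft'.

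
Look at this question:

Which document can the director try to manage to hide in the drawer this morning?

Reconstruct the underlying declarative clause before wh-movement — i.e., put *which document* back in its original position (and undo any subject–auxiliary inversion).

'which document' functions as the direct object of 'hide'. It moves to the left edge, and the trace sits right after 'hide':
Which document can the director try to manage to hide ___ in the drawer this morning?

The director can try to manage to hide which document in the drawer this morning.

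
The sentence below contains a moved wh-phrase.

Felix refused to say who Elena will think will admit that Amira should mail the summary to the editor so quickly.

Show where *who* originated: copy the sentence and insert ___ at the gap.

Felix refused to say who Elena will think ___ will admit that Amira should mail the summary to the editor so quickly.

Underlying clause: Elena will think who will admit that Amira should mail the summary to the editor so quickly.
The filler 'who' is interpreted as the subject of the clause embedded under 'think'. The gap is right after 'think'.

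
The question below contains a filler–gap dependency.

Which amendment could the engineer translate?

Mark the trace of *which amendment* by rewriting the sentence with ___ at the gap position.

Which amendment could the engineer translate ___?

Pre-movement form: The engineer could translate which amendment.
'which amendment' is the direct object of 'translate'. The gap is right after 'translate'.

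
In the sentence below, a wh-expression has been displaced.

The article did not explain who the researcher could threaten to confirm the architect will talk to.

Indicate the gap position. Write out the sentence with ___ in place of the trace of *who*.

In situ: The researcher could threaten to confirm the architect will talk to who.
'who' functions as the object of the preposition 'to'. The gap is right after 'to'.

The article did not explain who the researcher could threaten to confirm the architect will talk to ___.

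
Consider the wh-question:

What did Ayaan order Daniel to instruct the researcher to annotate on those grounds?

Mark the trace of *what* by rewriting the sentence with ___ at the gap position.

What did Ayaan order Daniel to instruct the researcher to annotate ___ on those grounds?

Underlying clause: Ayaan did order Daniel to instruct the researcher to annotate what on those grounds.
'what' is the direct object of 'annotate'. The gap is right after 'annotate'.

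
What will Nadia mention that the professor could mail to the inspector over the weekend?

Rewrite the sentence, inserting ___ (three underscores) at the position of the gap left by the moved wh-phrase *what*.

What will Nadia mention that the professor could mail ___ to the inspector over the weekend?

Before movement: Nadia will mention that the professor could mail what to the inspector over the weekend.
'what' functions as the direct object of 'mail'. The gap is right after 'mail'.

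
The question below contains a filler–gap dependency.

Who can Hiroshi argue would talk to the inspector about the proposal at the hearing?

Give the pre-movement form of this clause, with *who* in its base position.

The filler 'who' is interpreted as the subject of the clause embedded under 'argue'. It moves to the left edge, and the trace sits right after 'argue':
Who can Hiroshi argue ___ would talk to the inspector about the proposal at the hearing?

Hiroshi can argue who would talk to the inspector about the proposal at the hearing.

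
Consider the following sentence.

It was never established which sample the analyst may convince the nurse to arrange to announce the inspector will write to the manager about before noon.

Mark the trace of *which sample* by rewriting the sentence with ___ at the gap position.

In situ: The analyst may convince the nurse to arrange to announce the inspector will write to the manager about which sample before noon.
'which sample' functions as the object of the preposition 'about'. The gap is right after 'about'.

It was never established which sample the analyst may convince the nurse to arrange to announce the inspector will write to the manager about ___ before noon.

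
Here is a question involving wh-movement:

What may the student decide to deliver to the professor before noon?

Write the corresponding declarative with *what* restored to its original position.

The student may decide to deliver what to the professor before noon.

'what' functions as the direct object of 'deliver'. Fronting leaves a gap immediately after 'deliver':
What may the student decide to deliver ___ to the professor before noon?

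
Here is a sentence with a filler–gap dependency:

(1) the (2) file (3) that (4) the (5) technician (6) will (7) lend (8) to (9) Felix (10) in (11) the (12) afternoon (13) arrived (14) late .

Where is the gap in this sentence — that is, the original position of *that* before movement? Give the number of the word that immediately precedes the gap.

7

'that' functions as the direct object of 'lend'. Wh-movement fronts it, leaving a gap right after 'lend':
The file that the technician will lend ___ to Felix in the afternoon arrived late.
'lend' is word 7.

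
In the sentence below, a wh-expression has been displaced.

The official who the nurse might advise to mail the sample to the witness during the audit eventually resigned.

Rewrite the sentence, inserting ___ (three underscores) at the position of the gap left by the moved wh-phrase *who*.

'who' is the direct object of 'advise'. The gap is right after 'advise'.

The official who the nurse might advise ___ to mail the sample to the witness during the audit eventually resigned.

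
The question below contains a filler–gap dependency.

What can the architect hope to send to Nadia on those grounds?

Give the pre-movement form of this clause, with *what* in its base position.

'what' is the direct object of 'send'. Wh-movement fronts it, leaving a gap right after 'send':
What can the architect hope to send ___ to Nadia on those grounds?

The architect can hope to send what to Nadia on those grounds.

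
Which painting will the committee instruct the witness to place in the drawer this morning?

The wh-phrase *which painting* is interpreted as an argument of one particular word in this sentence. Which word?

place

Underlying clause: The committee will instruct the witness to place which painting in the drawer this morning.
The filler 'which painting' is interpreted as the direct object of 'place'. Fronting leaves a gap immediately after 'place':
Which painting will the committee instruct the witness to place ___ in the drawer this morning?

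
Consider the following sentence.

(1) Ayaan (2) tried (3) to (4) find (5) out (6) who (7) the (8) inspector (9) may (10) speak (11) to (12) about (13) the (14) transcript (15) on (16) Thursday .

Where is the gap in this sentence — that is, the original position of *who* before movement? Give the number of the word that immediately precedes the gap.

11

Underlying clause: The inspector may speak to who about the transcript on Thursday.
'who' functions as the object of the preposition 'to'. Wh-movement fronts it, leaving a gap right after 'to':
Ayaan tried to find out who the inspector may speak to ___ about the transcript on Thursday.
'to' is word 11.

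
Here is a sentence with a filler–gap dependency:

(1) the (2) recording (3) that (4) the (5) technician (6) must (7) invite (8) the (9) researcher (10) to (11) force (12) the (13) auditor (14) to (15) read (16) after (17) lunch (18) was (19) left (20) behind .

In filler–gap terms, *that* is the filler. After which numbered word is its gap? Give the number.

15

'that' functions as the direct object of 'read'. Wh-movement fronts it, leaving a gap right after 'read':
The recording that the technician must invite the researcher to force the auditor to read ___ after lunch was left behind.
'read' is word 15.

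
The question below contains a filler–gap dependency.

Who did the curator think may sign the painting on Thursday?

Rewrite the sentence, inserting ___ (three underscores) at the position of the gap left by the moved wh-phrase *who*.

Who did the curator think ___ may sign the painting on Thursday?

Pre-movement form: The curator did think who may sign the painting on Thursday.
The filler 'who' is interpreted as the subject of the clause embedded under 'think'. The gap is right after 'think'.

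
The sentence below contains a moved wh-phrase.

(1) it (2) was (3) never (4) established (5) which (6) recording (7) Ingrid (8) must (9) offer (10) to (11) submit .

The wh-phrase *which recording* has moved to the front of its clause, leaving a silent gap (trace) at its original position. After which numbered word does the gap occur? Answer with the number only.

Underlying clause: Ingrid must offer to submit which recording.
'which recording' is the direct object of 'submit'. Fronting leaves a gap immediately after 'submit':
It was never established which recording Ingrid must offer to submit ___.
'submit' is word 11.

11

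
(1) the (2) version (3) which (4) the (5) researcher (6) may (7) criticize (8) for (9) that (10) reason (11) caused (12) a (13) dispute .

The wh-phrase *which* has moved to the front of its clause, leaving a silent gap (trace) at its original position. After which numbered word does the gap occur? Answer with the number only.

The filler 'which' is interpreted as the direct object of 'criticize'. Fronting leaves a gap immediately after 'criticize':
The version which the researcher may criticize ___ for that reason caused a dispute.
'criticize' is word 7.

7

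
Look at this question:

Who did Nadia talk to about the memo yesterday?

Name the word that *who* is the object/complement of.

Before movement: Nadia did talk to who about the memo yesterday.
'who' is the object of the preposition 'to'. Wh-movement fronts it, leaving a gap right after 'to':
Who did Nadia talk to ___ about the memo yesterday?

to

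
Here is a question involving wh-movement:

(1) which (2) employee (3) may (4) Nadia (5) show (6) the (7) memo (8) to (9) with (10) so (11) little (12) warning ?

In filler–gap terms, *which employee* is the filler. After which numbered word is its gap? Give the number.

8

Pre-movement form: Nadia may show the memo to which employee with so little warning.
'which employee' is the object of the preposition 'to' (recipient of 'show'). Wh-movement fronts it, leaving a gap right after 'to':
Which employee may Nadia show the memo to ___ with so little warning?
'to' is word 8.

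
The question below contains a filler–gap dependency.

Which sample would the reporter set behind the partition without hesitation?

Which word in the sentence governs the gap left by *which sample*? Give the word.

Before movement: The reporter would set which sample behind the partition without hesitation.
The filler 'which sample' is interpreted as the direct object of 'set'. Wh-movement fronts it, leaving a gap right after 'set':
Which sample would the reporter set ___ behind the partition without hesitation?

set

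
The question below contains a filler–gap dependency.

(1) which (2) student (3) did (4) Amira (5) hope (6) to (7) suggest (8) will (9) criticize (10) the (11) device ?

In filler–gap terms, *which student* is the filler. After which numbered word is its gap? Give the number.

Before movement: Amira did hope to suggest which student will criticize the device.
'which student' is the subject of the clause embedded under 'suggest'. It moves to the left edge, and the trace sits right after 'suggest':
Which student did Amira hope to suggest ___ will criticize the device?
'suggest' is word 7.

7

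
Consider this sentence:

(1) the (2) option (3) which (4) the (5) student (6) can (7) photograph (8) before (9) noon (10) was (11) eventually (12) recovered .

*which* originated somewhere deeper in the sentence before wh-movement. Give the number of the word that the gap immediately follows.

The filler 'which' is interpreted as the direct object of 'photograph'. Fronting leaves a gap immediately after 'photograph':
The option which the student can photograph ___ before noon was eventually recovered.
'photograph' is word 7.

7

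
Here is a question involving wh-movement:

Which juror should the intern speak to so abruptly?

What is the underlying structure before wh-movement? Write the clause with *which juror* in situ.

'which juror' functions as the object of the preposition 'to'. Wh-movement fronts it, leaving a gap right after 'to':
Which juror should the intern speak to ___ so abruptly?

The intern should speak to which juror so abruptly.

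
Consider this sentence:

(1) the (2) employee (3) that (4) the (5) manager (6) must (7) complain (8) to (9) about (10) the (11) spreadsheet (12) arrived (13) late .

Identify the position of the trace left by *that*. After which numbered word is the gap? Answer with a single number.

8

The filler 'that' is interpreted as the object of the preposition 'to'. Wh-movement fronts it, leaving a gap right after 'to':
The employee that the manager must complain to ___ about the spreadsheet arrived late.
'to' is word 8.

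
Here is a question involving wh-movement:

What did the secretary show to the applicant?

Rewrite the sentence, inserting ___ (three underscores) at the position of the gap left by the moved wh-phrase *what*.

Underlying clause: The secretary did show what to the applicant.
The filler 'what' is interpreted as the direct object of 'show'. The gap is right after 'show'.

What did the secretary show ___ to the applicant?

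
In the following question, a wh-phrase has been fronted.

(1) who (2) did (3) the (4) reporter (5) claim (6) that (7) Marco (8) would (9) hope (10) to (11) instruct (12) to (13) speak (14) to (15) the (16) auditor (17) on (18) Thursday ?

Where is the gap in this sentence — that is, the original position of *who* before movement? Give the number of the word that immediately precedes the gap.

Before movement: The reporter did claim that Marco would hope to instruct who to speak to the auditor on Thursday.
'who' is the direct object of 'instruct'. Wh-movement fronts it, leaving a gap right after 'instruct':
Who did the reporter claim that Marco would hope to instruct ___ to speak to the auditor on Thursday?
'instruct' is word 11.

11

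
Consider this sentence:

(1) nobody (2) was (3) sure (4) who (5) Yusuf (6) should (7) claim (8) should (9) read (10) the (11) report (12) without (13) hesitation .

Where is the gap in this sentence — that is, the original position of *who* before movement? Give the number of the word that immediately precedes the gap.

In situ: Yusuf should claim who should read the report without hesitation.
The filler 'who' is interpreted as the subject of the clause embedded under 'claim'. Wh-movement fronts it, leaving a gap right after 'claim':
Nobody was sure who Yusuf should claim ___ should read the report without hesitation.
'claim' is word 7.

7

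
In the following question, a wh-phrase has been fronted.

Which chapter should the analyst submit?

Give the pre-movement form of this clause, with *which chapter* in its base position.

The analyst should submit which chapter.

'which chapter' functions as the direct object of 'submit'. Fronting leaves a gap immediately after 'submit':
Which chapter should the analyst submit ___?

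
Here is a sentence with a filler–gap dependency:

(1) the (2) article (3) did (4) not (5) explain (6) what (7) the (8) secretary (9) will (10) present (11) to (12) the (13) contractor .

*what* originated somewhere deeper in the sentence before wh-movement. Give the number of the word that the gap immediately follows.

10

In situ: The secretary will present what to the contractor.
'what' is the direct object of 'present'. It moves to the left edge, and the trace sits right after 'present':
The article did not explain what the secretary will present ___ to the contractor.
'present' is word 10.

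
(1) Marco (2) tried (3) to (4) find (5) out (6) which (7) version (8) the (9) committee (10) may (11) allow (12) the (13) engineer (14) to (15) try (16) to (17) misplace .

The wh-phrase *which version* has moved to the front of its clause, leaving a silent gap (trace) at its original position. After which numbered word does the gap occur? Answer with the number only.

Pre-movement form: The committee may allow the engineer to try to misplace which version.
'which version' functions as the direct object of 'misplace'. It moves to the left edge, and the trace sits right after 'misplace':
Marco tried to find out which version the committee may allow the engineer to try to misplace ___.
'misplace' is word 17.

17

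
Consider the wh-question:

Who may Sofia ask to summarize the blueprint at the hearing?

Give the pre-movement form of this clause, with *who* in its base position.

'who' is the direct object of 'ask'. Fronting leaves a gap immediately after 'ask':
Who may Sofia ask ___ to summarize the blueprint at the hearing?

Sofia may ask who to summarize the blueprint at the hearing.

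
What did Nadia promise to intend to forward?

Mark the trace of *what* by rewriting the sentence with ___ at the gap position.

Pre-movement form: Nadia did promise to intend to forward what.
'what' functions as the direct object of 'forward'. The gap is right after 'forward'.

What did Nadia promise to intend to forward ___?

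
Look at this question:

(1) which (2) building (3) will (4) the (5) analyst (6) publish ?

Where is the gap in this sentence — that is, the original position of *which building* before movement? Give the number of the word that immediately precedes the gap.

6

Pre-movement form: The analyst will publish which building.
The filler 'which building' is interpreted as the direct object of 'publish'. Fronting leaves a gap immediately after 'publish':
Which building will the analyst publish ___?
'publish' is word 6.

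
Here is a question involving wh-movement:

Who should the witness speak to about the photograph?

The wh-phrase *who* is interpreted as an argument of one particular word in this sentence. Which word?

to

Pre-movement form: The witness should speak to who about the photograph.
'who' functions as the object of the preposition 'to'. It moves to the left edge, and the trace sits right after 'to':
Who should the witness speak to ___ about the photograph?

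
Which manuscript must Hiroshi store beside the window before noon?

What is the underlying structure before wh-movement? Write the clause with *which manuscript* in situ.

Hiroshi must store which manuscript beside the window before noon.

'which manuscript' is the direct object of 'store'. Fronting leaves a gap immediately after 'store':
Which manuscript must Hiroshi store ___ beside the window before noon?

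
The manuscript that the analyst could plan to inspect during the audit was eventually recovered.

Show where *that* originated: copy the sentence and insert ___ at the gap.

The manuscript that the analyst could plan to inspect ___ during the audit was eventually recovered.

The filler 'that' is interpreted as the direct object of 'inspect'. The gap is right after 'inspect'.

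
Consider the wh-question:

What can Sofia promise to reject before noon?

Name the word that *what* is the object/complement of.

In situ: Sofia can promise to reject what before noon.
'what' is the direct object of 'reject'. Wh-movement fronts it, leaving a gap right after 'reject':
What can Sofia promise to reject ___ before noon?

reject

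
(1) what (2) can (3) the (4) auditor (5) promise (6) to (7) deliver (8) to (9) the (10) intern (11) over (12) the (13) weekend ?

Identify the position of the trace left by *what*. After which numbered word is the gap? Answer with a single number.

7

Before movement: The auditor can promise to deliver what to the intern over the weekend.
The filler 'what' is interpreted as the direct object of 'deliver'. It moves to the left edge, and the trace sits right after 'deliver':
What can the auditor promise to deliver ___ to the intern over the weekend?
'deliver' is word 7.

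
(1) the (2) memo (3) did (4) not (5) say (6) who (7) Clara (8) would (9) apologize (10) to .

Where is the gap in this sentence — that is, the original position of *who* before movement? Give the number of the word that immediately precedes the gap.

Underlying clause: Clara would apologize to who.
'who' functions as the object of the preposition 'to'. Wh-movement fronts it, leaving a gap right after 'to':
The memo did not say who Clara would apologize to ___.
'to' is word 10.

10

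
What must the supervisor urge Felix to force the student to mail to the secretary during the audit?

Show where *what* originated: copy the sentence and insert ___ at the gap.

Underlying clause: The supervisor must urge Felix to force the student to mail what to the secretary during the audit.
'what' is the direct object of 'mail'. The gap is right after 'mail'.

What must the supervisor urge Felix to force the student to mail ___ to the secretary during the audit?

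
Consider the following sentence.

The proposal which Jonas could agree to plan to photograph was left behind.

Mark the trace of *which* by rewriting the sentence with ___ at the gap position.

The proposal which Jonas could agree to plan to photograph ___ was left behind.

'which' functions as the direct object of 'photograph'. The gap is right after 'photograph'.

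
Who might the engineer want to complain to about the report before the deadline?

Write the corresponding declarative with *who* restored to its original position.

The engineer might want to complain to who about the report before the deadline.

'who' functions as the object of the preposition 'to'. Fronting leaves a gap immediately after 'to':
Who might the engineer want to complain to ___ about the report before the deadline?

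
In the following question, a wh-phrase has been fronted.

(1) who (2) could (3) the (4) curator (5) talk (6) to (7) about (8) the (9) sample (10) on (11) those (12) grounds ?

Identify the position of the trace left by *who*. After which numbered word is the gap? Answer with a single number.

Underlying clause: The curator could talk to who about the sample on those grounds.
The filler 'who' is interpreted as the object of the preposition 'to'. Fronting leaves a gap immediately after 'to':
Who could the curator talk to ___ about the sample on those grounds?
'to' is word 6.

6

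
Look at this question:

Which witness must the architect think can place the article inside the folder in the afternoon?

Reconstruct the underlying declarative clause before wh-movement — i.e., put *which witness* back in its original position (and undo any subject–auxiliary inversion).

The architect must think which witness can place the article inside the folder in the afternoon.

'which witness' is the subject of the clause embedded under 'think'. Fronting leaves a gap immediately after 'think':
Which witness must the architect think ___ can place the article inside the folder in the afternoon?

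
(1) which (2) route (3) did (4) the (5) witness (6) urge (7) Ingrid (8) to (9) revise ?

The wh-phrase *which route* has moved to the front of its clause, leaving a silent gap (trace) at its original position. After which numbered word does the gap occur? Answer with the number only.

In situ: The witness did urge Ingrid to revise which route.
The filler 'which route' is interpreted as the direct object of 'revise'. It moves to the left edge, and the trace sits right after 'revise':
Which route did the witness urge Ingrid to revise ___?
'revise' is word 9.

9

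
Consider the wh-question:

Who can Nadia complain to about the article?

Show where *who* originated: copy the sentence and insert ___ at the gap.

In situ: Nadia can complain to who about the article.
'who' functions as the object of the preposition 'to'. The gap is right after 'to'.

Who can Nadia complain to ___ about the article?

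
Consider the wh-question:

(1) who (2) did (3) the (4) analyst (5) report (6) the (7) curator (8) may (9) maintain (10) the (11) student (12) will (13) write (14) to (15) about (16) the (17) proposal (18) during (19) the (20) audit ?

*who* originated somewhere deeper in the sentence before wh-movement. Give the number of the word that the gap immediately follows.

Pre-movement form: The analyst did report the curator may maintain the student will write to who about the proposal during the audit.
The filler 'who' is interpreted as the object of the preposition 'to'. Fronting leaves a gap immediately after 'to':
Who did the analyst report the curator may maintain the student will write to ___ about the proposal during the audit?
'to' is word 14.

14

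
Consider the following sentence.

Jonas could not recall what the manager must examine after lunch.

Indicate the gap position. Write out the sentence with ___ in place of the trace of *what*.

Jonas could not recall what the manager must examine ___ after lunch.

Underlying clause: The manager must examine what after lunch.
'what' is the direct object of 'examine'. The gap is right after 'examine'.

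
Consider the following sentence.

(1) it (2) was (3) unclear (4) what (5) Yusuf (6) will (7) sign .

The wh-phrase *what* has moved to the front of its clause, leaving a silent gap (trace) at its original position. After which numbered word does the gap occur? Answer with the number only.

7

Underlying clause: Yusuf will sign what.
The filler 'what' is interpreted as the direct object of 'sign'. Wh-movement fronts it, leaving a gap right after 'sign':
It was unclear what Yusuf will sign ___.
'sign' is word 7.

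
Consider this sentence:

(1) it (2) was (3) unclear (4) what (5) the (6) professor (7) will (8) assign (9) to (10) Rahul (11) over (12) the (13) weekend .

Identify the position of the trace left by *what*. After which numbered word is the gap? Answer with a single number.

Underlying clause: The professor will assign what to Rahul over the weekend.
The filler 'what' is interpreted as the direct object of 'assign'. Wh-movement fronts it, leaving a gap right after 'assign':
It was unclear what the professor will assign ___ to Rahul over the weekend.
'assign' is word 8.

8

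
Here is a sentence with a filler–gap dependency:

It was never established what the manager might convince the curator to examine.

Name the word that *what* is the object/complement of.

examine

Before movement: The manager might convince the curator to examine what.
'what' is the direct object of 'examine'. Fronting leaves a gap immediately after 'examine':
It was never established what the manager might convince the curator to examine ___.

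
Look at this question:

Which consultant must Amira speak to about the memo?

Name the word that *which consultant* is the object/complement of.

to

Underlying clause: Amira must speak to which consultant about the memo.
'which consultant' is the object of the preposition 'to'. It moves to the left edge, and the trace sits right after 'to':
Which consultant must Amira speak to ___ about the memo?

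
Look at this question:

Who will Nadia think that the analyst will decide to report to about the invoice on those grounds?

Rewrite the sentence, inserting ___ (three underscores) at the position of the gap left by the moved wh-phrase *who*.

Before movement: Nadia will think that the analyst will decide to report to who about the invoice on those grounds.
The filler 'who' is interpreted as the object of the preposition 'to'. The gap is right after 'to'.

Who will Nadia think that the analyst will decide to report to ___ about the invoice on those grounds?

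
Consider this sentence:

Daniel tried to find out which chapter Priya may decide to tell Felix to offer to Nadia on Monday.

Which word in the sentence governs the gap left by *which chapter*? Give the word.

In situ: Priya may decide to tell Felix to offer which chapter to Nadia on Monday.
The filler 'which chapter' is interpreted as the direct object of 'offer'. Fronting leaves a gap immediately after 'offer':
Daniel tried to find out which chapter Priya may decide to tell Felix to offer ___ to Nadia on Monday.

offer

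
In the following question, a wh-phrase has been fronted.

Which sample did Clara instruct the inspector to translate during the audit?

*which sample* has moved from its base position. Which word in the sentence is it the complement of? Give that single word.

In situ: Clara did instruct the inspector to translate which sample during the audit.
The filler 'which sample' is interpreted as the direct object of 'translate'. Wh-movement fronts it, leaving a gap right after 'translate':
Which sample did Clara instruct the inspector to translate ___ during the audit?

translate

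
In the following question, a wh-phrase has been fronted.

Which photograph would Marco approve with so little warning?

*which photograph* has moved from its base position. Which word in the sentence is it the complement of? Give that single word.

approve

Pre-movement form: Marco would approve which photograph with so little warning.
The filler 'which photograph' is interpreted as the direct object of 'approve'. Wh-movement fronts it, leaving a gap right after 'approve':
Which photograph would Marco approve ___ with so little warning?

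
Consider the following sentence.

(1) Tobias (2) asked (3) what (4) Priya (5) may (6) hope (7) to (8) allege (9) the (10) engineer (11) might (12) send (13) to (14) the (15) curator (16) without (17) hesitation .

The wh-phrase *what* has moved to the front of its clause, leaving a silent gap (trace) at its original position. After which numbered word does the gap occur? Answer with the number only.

12

Pre-movement form: Priya may hope to allege the engineer might send what to the curator without hesitation.
The filler 'what' is interpreted as the direct object of 'send'. Fronting leaves a gap immediately after 'send':
Tobias asked what Priya may hope to allege the engineer might send ___ to the curator without hesitation.
'send' is word 12.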